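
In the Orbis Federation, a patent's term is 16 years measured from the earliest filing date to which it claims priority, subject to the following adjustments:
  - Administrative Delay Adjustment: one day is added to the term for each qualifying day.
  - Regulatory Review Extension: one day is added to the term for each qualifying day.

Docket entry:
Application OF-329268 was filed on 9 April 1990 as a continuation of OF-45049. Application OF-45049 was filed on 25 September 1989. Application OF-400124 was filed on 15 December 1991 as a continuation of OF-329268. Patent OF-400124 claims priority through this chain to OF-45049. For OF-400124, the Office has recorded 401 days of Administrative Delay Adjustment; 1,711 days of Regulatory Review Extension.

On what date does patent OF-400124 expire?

July 8, 2011

Earliest priority filing: 25 September 1989.
Base term: 25 September 1989 + 16 years → 25 September 2005.
Administrative Delay Adjustment: +401 days → 31 October 2006.
Regulatory Review Extension: +1711 days → 8 July 2011.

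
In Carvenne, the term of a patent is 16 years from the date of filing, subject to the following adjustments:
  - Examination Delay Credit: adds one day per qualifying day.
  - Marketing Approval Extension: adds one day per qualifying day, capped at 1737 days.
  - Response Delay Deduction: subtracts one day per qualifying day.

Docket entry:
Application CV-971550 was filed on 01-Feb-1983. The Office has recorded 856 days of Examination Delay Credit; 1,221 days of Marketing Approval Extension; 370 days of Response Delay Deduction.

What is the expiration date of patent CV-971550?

Base term: filing date + 16 years → 1 February 1999.
Examination Delay Credit: +856 days → 6 June 2001.
Marketing Approval Extension: 1221 days (within the 1737-day cap) → +1221 days → 9 October 2004.
Response Delay Deduction: −370 days → 5 October 2003.

October 5, 2003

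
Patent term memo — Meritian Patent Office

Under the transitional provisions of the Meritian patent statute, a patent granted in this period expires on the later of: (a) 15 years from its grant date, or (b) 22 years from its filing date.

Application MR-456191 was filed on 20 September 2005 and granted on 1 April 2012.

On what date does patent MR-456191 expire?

(a) grant + 15 years → 1 April 2027.
(b) filing + 22 years → 20 September 2027.
Later of the two: 20 September 2027.

2027-09-20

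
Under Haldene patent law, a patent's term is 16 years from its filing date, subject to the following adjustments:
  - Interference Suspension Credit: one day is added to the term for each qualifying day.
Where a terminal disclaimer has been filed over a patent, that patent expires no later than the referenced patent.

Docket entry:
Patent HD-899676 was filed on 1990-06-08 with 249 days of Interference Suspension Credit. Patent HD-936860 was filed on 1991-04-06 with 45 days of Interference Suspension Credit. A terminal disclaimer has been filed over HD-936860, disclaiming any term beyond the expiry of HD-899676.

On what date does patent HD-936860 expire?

February 12, 2007

Natural term of HD-936860:
  Base: filing + 16 years → 6 April 2007.
  Interference Suspension Credit: +45 days → 21 May 2007.
Expiry of referenced patent HD-899676:
  Base: filing + 16 years → 8 June 2006.
  Interference Suspension Credit: +249 days → 12 February 2007.
Terminal disclaimer: HD-936860 expires on the earlier of 21 May 2007 and 12 February 2007.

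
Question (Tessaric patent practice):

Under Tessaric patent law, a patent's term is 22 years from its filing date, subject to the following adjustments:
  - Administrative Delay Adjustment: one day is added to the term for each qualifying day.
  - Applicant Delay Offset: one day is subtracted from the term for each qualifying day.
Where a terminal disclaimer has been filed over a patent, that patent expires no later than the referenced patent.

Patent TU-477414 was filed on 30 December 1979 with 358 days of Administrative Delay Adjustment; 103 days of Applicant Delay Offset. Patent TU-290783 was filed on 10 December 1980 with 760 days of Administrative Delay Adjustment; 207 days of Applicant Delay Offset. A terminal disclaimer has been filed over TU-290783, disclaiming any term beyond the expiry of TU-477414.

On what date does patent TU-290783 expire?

2002-09-11

Natural term of TU-290783:
  Base: filing + 22 years → 10 December 2002.
  Administrative Delay Adjustment: +760 days → 8 January 2005.
  Applicant Delay Offset: −207 days → 15 June 2004.
Expiry of referenced patent TU-477414:
  Base: filing + 22 years → 30 December 2001.
  Administrative Delay Adjustment: +358 days → 23 December 2002.
  Applicant Delay Offset: −103 days → 11 September 2002.
Terminal disclaimer: TU-290783 expires on the earlier of 15 June 2004 and 11 September 2002.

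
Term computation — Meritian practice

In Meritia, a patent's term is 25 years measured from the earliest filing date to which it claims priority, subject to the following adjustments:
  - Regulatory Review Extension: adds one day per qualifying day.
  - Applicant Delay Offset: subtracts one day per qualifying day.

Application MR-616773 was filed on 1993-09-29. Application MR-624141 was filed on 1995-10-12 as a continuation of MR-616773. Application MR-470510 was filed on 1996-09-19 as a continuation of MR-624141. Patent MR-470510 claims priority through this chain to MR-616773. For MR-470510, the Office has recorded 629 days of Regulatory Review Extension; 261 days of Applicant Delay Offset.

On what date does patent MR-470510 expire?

October 2, 2019

Earliest priority filing: 29 September 1993.
Base term: 29 September 1993 + 25 years → 29 September 2018.
Regulatory Review Extension: +629 days → 19 June 2020.
Applicant Delay Offset: −261 days → 2 October 2019.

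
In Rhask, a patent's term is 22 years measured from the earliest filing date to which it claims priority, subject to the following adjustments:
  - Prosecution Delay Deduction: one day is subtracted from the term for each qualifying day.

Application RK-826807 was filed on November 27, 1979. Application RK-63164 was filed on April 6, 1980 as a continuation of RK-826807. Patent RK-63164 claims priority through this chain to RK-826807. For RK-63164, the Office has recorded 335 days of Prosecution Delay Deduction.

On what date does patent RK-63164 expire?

Earliest priority filing: 27 November 1979.
Base term: 27 November 1979 + 22 years → 27 November 2001.
Prosecution Delay Deduction: −335 days → 27 December 2000.

December 27, 2000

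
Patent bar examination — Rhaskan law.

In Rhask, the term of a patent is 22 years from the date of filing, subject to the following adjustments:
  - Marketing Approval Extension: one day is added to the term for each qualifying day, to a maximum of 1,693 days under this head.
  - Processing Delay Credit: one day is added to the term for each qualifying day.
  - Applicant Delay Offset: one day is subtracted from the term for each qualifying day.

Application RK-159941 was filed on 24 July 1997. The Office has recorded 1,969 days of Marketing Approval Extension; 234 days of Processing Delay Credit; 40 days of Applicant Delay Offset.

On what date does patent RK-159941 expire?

Base term: filing date + 22 years → 24 July 2019.
Marketing Approval Extension: 1969 days claimed exceeds the 1693-day cap, so +1693 days → 12 March 2024.
Processing Delay Credit: +234 days → 1 November 2024.
Applicant Delay Offset: −40 days → 22 September 2024.

2024-09-22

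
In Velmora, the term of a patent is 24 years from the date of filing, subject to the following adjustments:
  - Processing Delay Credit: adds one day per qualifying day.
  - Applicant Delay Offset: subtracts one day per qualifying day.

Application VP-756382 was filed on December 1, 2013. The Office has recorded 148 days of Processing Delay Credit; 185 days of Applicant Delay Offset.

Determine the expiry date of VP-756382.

Base term: filing date + 24 years → 1 December 2037.
Processing Delay Credit: +148 days → 28 April 2038.
Applicant Delay Offset: −185 days → 25 October 2037.

October 25, 2037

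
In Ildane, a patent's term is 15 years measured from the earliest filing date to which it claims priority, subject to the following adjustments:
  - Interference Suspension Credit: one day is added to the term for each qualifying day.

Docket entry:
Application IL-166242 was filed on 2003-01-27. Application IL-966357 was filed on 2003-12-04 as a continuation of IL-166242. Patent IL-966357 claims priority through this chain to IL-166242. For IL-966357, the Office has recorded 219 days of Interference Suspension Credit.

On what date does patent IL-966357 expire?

September 3, 2018

Earliest priority filing: 27 January 2003.
Base term: 27 January 2003 + 15 years → 27 January 2018.
Interference Suspension Credit: +219 days → 3 September 2018.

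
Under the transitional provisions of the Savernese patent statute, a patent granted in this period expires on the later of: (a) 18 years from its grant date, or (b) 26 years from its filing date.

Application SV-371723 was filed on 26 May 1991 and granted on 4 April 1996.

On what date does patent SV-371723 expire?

(a) grant + 18 years → 4 April 2014.
(b) filing + 26 years → 26 May 2017.
Later of the two: 26 May 2017.

May 26, 2017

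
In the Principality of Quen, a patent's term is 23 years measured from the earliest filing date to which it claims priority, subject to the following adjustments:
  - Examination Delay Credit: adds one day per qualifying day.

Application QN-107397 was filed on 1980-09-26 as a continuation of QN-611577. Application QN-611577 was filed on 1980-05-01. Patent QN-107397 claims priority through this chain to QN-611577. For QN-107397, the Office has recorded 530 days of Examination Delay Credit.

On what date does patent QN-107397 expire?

2004-10-12

Earliest priority filing: 1 May 1980.
Base term: 1 May 1980 + 23 years → 1 May 2003.
Examination Delay Credit: +530 days → 12 October 2004.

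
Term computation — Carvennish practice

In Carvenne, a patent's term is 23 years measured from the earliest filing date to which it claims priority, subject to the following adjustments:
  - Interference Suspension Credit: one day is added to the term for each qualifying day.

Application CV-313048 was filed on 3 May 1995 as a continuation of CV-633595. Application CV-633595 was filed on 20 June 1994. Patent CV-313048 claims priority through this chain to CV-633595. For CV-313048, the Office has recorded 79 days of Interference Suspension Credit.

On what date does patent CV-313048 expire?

September 7, 2017

Earliest priority filing: 20 June 1994.
Base term: 20 June 1994 + 23 years → 20 June 2017.
Interference Suspension Credit: +79 days → 7 September 2017.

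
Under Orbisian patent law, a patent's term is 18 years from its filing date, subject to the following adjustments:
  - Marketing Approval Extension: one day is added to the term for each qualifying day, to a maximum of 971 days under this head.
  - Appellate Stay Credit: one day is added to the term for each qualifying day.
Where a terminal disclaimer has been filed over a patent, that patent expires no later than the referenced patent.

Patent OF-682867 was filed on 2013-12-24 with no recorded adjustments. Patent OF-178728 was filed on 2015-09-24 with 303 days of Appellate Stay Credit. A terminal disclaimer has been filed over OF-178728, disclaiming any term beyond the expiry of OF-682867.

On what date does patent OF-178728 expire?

2031-12-24

Natural term of OF-178728:
  Base: filing + 18 years → 24 September 2033.
  Appellate Stay Credit: +303 days → 24 July 2034.
Expiry of referenced patent OF-682867:
  Base: filing + 18 years → 24 December 2031.
Terminal disclaimer: OF-178728 expires on the earlier of 24 July 2034 and 24 December 2031.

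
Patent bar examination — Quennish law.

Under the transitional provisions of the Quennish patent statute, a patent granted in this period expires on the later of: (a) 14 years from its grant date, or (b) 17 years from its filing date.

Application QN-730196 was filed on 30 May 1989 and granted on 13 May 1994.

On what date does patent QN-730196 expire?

(a) grant + 14 years → 13 May 2008.
(b) filing + 17 years → 30 May 2006.
Later of the two: 13 May 2008.

May 13, 2008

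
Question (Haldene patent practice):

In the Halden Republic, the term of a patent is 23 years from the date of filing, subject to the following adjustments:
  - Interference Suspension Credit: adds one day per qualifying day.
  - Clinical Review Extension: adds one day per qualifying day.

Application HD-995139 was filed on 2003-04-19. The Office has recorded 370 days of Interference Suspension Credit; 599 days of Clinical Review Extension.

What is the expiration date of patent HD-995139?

December 13, 2028

Base term: filing date + 23 years → 19 April 2026.
Interference Suspension Credit: +370 days → 24 April 2027.
Clinical Review Extension: +599 days → 13 December 2028.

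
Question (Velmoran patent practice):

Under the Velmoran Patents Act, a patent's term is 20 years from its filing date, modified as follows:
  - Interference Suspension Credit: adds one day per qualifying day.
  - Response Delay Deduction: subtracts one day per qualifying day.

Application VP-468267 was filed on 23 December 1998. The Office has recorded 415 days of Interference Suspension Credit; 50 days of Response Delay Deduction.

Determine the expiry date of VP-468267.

2019-12-23

Base term: filing date + 20 years → 23 December 2018.
Interference Suspension Credit: +415 days → 11 February 2020.
Response Delay Deduction: −50 days → 23 December 2019.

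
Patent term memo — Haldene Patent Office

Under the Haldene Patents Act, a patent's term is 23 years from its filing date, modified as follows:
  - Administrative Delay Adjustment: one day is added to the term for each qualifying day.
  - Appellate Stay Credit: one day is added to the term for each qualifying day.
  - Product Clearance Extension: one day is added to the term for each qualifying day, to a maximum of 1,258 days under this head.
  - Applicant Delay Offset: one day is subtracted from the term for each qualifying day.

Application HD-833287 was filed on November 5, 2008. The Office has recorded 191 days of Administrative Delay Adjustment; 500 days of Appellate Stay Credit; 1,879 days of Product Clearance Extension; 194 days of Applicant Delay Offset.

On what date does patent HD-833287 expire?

Base term: filing date + 23 years → 5 November 2031.
Administrative Delay Adjustment: +191 days → 14 May 2032.
Appellate Stay Credit: +500 days → 26 September 2033.
Product Clearance Extension: 1879 days claimed exceeds the 1258-day cap, so +1258 days → 7 March 2037.
Applicant Delay Offset: −194 days → 25 August 2036.

August 25, 2036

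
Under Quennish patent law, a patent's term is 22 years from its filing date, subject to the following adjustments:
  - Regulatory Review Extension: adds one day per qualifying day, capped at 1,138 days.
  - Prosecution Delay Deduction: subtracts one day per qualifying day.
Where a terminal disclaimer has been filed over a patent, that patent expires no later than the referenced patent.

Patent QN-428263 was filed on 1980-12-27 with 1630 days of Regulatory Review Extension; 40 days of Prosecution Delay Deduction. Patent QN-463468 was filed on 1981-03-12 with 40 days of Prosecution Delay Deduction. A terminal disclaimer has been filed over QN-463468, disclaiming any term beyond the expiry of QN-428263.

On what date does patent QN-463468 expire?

Natural term of QN-463468:
  Base: filing + 22 years → 12 March 2003.
  Prosecution Delay Deduction: −40 days → 31 January 2003.
Expiry of referenced patent QN-428263:
  Base: filing + 22 years → 27 December 2002.
  Regulatory Review Extension: 1630 days claimed exceeds the 1138-day cap, so +1138 days → 7 February 2006.
  Prosecution Delay Deduction: −40 days → 29 December 2005.
Terminal disclaimer: QN-463468 expires on the earlier of 31 January 2003 and 29 December 2005.

January 31, 2003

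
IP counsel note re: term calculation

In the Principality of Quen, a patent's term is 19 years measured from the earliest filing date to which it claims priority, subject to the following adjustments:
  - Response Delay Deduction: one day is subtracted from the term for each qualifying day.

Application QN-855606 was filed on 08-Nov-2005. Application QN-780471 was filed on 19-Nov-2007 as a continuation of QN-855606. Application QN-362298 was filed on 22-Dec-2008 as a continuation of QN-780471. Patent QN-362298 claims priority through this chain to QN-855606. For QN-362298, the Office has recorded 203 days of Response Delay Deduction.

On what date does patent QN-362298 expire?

2024-04-19

Earliest priority filing: 8 November 2005.
Base term: 8 November 2005 + 19 years → 8 November 2024.
Response Delay Deduction: −203 days → 19 April 2024.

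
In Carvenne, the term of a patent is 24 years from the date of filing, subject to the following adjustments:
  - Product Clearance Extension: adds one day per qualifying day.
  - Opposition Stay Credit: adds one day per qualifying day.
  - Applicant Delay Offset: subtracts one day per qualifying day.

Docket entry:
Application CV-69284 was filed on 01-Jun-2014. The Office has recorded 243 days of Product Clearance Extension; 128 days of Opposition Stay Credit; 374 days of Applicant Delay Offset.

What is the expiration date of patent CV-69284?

May 29, 2038

Base term: filing date + 24 years → 1 June 2038.
Product Clearance Extension: +243 days → 30 January 2039.
Opposition Stay Credit: +128 days → 7 June 2039.
Applicant Delay Offset: −374 days → 29 May 2038.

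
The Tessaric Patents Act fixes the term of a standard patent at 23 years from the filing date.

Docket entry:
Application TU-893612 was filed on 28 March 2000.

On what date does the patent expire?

March 28, 2023

Filing date + 23 years → 28 March 2023.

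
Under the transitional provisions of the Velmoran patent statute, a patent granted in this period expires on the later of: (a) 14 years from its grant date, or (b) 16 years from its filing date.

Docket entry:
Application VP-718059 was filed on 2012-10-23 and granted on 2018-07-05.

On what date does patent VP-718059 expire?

(a) grant + 14 years → 5 July 2032.
(b) filing + 16 years → 23 October 2028.
Later of the two: 5 July 2032.

July 5, 2032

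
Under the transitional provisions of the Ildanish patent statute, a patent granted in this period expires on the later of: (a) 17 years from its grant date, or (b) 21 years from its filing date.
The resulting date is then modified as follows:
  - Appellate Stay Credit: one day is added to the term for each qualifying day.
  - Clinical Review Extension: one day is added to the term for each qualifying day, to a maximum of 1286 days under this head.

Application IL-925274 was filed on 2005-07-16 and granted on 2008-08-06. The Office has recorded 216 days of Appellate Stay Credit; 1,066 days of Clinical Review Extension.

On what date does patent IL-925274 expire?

January 18, 2030

(a) grant + 17 years → 6 August 2025.
(b) filing + 21 years → 16 July 2026.
Later of the two: 16 July 2026.
Appellate Stay Credit: +216 days → 17 February 2027.
Clinical Review Extension: 1066 days (within the 1286-day cap) → +1066 days → 18 January 2030.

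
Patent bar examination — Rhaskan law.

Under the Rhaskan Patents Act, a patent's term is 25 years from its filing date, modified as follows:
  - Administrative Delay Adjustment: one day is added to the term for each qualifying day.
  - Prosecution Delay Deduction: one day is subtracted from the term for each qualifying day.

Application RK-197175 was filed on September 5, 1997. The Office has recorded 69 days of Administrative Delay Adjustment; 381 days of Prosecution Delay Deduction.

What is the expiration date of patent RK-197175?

October 28, 2021

Base term: filing date + 25 years → 5 September 2022.
Administrative Delay Adjustment: +69 days → 13 November 2022.
Prosecution Delay Deduction: −381 days → 28 October 2021.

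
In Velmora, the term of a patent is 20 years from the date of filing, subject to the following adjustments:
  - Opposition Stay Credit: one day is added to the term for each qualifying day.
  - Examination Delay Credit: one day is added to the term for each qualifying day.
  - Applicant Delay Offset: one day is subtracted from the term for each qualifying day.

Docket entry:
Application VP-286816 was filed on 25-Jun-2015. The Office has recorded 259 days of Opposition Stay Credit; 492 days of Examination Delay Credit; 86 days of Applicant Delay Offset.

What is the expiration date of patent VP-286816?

Base term: filing date + 20 years → 25 June 2035.
Opposition Stay Credit: +259 days → 10 March 2036.
Examination Delay Credit: +492 days → 15 July 2037.
Applicant Delay Offset: −86 days → 20 April 2037.

April 20, 2037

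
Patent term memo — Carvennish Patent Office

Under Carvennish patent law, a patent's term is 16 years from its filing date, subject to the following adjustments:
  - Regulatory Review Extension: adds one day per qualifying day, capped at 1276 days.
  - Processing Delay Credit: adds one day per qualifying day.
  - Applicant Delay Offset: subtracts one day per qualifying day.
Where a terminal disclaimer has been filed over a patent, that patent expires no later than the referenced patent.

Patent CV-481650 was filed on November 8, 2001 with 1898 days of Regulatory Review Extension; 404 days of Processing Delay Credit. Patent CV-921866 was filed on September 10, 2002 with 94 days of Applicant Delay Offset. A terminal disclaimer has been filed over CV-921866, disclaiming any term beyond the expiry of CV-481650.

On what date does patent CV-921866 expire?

2018-06-08

Natural term of CV-921866:
  Base: filing + 16 years → 10 September 2018.
  Applicant Delay Offset: −94 days → 8 June 2018.
Expiry of referenced patent CV-481650:
  Base: filing + 16 years → 8 November 2017.
  Regulatory Review Extension: 1898 days claimed exceeds the 1276-day cap, so +1276 days → 7 May 2021.
  Processing Delay Credit: +404 days → 15 June 2022.
Terminal disclaimer: CV-921866 expires on the earlier of 8 June 2018 and 15 June 2022.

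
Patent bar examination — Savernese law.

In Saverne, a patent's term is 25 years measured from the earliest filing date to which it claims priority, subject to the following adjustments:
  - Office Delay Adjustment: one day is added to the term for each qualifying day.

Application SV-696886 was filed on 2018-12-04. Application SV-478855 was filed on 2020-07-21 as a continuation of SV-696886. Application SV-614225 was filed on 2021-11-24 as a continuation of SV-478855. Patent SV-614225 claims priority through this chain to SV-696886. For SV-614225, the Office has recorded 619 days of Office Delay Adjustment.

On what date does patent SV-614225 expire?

Earliest priority filing: 4 December 2018.
Base term: 4 December 2018 + 25 years → 4 December 2043.
Office Delay Adjustment: +619 days → 14 August 2045.

2045-08-14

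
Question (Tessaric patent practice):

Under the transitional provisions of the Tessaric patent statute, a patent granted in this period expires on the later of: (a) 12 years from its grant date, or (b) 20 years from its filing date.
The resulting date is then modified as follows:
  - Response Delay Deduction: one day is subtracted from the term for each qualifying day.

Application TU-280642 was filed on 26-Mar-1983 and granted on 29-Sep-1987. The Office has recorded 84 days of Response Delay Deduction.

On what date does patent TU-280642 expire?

(a) grant + 12 years → 29 September 1999.
(b) filing + 20 years → 26 March 2003.
Later of the two: 26 March 2003.
Response Delay Deduction: −84 days → 1 January 2003.

2003-01-01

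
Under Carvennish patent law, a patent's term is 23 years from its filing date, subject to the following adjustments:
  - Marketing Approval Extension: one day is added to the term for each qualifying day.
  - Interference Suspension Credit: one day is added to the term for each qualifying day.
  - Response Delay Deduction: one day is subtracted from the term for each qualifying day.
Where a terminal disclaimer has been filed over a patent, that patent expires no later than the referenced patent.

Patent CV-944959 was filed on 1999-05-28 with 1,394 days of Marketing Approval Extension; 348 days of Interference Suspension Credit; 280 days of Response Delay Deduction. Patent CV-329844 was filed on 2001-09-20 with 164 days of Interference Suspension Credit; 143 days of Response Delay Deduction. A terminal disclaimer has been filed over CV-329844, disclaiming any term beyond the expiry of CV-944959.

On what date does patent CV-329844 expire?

2024-10-11

Natural term of CV-329844:
  Base: filing + 23 years → 20 September 2024.
  Interference Suspension Credit: +164 days → 3 March 2025.
  Response Delay Deduction: −143 days → 11 October 2024.
Expiry of referenced patent CV-944959:
  Base: filing + 23 years → 28 May 2022.
  Marketing Approval Extension: +1394 days → 22 March 2026.
  Interference Suspension Credit: +348 days → 5 March 2027.
  Response Delay Deduction: −280 days → 29 May 2026.
Terminal disclaimer: CV-329844 expires on the earlier of 11 October 2024 and 29 May 2026.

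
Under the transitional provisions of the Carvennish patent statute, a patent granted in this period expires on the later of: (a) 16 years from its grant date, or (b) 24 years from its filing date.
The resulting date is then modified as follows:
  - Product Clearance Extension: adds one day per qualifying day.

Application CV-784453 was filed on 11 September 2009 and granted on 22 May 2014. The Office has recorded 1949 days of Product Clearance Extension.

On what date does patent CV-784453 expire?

(a) grant + 16 years → 22 May 2030.
(b) filing + 24 years → 11 September 2033.
Later of the two: 11 September 2033.
Product Clearance Extension: +1949 days → 12 January 2039.

2039-01-12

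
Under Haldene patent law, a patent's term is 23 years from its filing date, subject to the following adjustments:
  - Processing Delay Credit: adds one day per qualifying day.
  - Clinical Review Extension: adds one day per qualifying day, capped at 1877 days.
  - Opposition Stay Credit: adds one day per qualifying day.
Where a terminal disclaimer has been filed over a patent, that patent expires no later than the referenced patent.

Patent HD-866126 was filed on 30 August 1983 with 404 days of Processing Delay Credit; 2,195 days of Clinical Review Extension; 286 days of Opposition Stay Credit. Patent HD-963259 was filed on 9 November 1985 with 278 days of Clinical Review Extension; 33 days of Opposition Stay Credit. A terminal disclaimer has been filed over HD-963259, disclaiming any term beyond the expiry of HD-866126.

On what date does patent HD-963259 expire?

Natural term of HD-963259:
  Base: filing + 23 years → 9 November 2008.
  Clinical Review Extension: 278 days (within the 1877-day cap) → +278 days → 14 August 2009.
  Opposition Stay Credit: +33 days → 16 September 2009.
Expiry of referenced patent HD-866126:
  Base: filing + 23 years → 30 August 2006.
  Processing Delay Credit: +404 days → 8 October 2007.
  Clinical Review Extension: 2195 days claimed exceeds the 1877-day cap, so +1877 days → 27 November 2012.
  Opposition Stay Credit: +286 days → 9 September 2013.
Terminal disclaimer: HD-963259 expires on the earlier of 16 September 2009 and 9 September 2013.

2009-09-16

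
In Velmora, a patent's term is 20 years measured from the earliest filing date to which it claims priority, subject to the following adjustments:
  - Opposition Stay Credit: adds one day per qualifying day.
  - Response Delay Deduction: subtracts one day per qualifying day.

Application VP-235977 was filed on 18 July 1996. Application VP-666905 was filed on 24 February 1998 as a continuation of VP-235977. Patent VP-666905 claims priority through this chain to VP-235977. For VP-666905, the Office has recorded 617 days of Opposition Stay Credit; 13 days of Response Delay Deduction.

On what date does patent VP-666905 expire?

Earliest priority filing: 18 July 1996.
Base term: 18 July 1996 + 20 years → 18 July 2016.
Opposition Stay Credit: +617 days → 27 March 2018.
Response Delay Deduction: −13 days → 14 March 2018.

2018-03-14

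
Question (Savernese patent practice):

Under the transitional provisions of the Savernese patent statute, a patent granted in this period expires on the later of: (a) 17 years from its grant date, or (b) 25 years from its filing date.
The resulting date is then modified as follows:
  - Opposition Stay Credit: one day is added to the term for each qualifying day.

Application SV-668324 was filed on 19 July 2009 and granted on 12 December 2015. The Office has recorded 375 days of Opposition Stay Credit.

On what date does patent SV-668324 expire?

(a) grant + 17 years → 12 December 2032.
(b) filing + 25 years → 19 July 2034.
Later of the two: 19 July 2034.
Opposition Stay Credit: +375 days → 29 July 2035.

July 29, 2035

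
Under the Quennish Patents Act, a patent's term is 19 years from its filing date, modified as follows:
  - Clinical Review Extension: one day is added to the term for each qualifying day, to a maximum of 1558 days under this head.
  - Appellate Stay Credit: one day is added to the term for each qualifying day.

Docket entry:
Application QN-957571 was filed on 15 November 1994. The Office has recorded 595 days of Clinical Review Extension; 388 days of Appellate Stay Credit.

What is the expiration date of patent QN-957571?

Base term: filing date + 19 years → 15 November 2013.
Clinical Review Extension: 595 days (within the 1558-day cap) → +595 days → 3 July 2015.
Appellate Stay Credit: +388 days → 25 July 2016.

July 25, 2016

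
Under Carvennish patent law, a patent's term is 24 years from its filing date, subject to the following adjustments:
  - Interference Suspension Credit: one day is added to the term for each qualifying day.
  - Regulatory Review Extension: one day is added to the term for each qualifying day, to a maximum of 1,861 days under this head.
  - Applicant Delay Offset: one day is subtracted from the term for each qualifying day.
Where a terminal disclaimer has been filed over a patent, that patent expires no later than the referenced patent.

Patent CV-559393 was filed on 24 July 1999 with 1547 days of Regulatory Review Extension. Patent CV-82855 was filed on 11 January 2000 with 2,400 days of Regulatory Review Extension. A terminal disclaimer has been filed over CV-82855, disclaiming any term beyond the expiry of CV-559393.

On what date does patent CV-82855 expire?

October 18, 2027

Natural term of CV-82855:
  Base: filing + 24 years → 11 January 2024.
  Regulatory Review Extension: 2400 days claimed exceeds the 1861-day cap, so +1861 days → 14 February 2029.
Expiry of referenced patent CV-559393:
  Base: filing + 24 years → 24 July 2023.
  Regulatory Review Extension: 1547 days (within the 1861-day cap) → +1547 days → 18 October 2027.
Terminal disclaimer: CV-82855 expires on the earlier of 14 February 2029 and 18 October 2027.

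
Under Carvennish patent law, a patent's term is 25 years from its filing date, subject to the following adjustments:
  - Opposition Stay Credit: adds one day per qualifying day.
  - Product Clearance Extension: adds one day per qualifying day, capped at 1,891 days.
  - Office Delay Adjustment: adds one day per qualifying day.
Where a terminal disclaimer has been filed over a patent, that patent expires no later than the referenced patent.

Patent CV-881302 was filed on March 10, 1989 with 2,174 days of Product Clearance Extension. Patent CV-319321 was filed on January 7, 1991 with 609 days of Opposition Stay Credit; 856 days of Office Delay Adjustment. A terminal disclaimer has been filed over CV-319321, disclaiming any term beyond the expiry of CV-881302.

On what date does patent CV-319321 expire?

May 14, 2019

Natural term of CV-319321:
  Base: filing + 25 years → 7 January 2016.
  Opposition Stay Credit: +609 days → 7 September 2017.
  Office Delay Adjustment: +856 days → 11 January 2020.
Expiry of referenced patent CV-881302:
  Base: filing + 25 years → 10 March 2014.
  Product Clearance Extension: 2174 days claimed exceeds the 1891-day cap, so +1891 days → 14 May 2019.
Terminal disclaimer: CV-319321 expires on the earlier of 11 January 2020 and 14 May 2019.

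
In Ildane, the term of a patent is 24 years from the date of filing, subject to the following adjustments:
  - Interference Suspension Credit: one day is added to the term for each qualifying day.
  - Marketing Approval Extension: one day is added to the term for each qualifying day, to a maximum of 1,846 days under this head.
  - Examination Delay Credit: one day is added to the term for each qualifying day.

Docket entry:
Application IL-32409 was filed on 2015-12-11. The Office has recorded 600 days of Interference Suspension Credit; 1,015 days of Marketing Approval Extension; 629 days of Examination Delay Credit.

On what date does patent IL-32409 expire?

Base term: filing date + 24 years → 11 December 2039.
Interference Suspension Credit: +600 days → 2 August 2041.
Marketing Approval Extension: 1015 days (within the 1846-day cap) → +1015 days → 13 May 2044.
Examination Delay Credit: +629 days → 1 February 2046.

2046-02-01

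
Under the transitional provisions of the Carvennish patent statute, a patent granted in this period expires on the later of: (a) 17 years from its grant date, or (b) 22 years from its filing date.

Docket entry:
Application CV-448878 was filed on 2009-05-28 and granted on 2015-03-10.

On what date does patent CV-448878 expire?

2032-03-10

(a) grant + 17 years → 10 March 2032.
(b) filing + 22 years → 28 May 2031.
Later of the two: 10 March 2032.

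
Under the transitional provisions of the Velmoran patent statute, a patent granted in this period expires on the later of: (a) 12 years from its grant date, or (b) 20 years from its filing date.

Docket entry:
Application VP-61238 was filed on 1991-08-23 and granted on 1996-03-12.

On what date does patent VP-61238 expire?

(a) grant + 12 years → 12 March 2008.
(b) filing + 20 years → 23 August 2011.
Later of the two: 23 August 2011.

2011-08-23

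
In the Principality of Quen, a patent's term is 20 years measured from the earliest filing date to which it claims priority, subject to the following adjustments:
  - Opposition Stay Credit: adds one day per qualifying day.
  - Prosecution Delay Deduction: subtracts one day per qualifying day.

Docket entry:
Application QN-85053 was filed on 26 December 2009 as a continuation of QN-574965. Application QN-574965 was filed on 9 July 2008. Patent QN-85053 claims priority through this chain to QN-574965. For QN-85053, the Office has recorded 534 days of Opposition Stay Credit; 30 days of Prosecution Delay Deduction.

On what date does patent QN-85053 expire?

2029-11-25

Earliest priority filing: 9 July 2008.
Base term: 9 July 2008 + 20 years → 9 July 2028.
Opposition Stay Credit: +534 days → 25 December 2029.
Prosecution Delay Deduction: −30 days → 25 November 2029.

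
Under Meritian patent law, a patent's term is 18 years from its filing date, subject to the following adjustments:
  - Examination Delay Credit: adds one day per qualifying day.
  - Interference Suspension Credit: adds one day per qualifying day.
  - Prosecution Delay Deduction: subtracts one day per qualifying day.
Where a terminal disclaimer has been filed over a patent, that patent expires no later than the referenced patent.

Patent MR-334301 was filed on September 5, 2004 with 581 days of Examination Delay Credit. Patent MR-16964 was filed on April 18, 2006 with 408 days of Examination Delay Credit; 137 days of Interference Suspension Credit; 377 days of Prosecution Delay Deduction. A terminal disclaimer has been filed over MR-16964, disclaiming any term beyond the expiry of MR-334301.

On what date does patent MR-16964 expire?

April 8, 2024

Natural term of MR-16964:
  Base: filing + 18 years → 18 April 2024.
  Examination Delay Credit: +408 days → 31 May 2025.
  Interference Suspension Credit: +137 days → 15 October 2025.
  Prosecution Delay Deduction: −377 days → 3 October 2024.
Expiry of referenced patent MR-334301:
  Base: filing + 18 years → 5 September 2022.
  Examination Delay Credit: +581 days → 8 April 2024.
Terminal disclaimer: MR-16964 expires on the earlier of 3 October 2024 and 8 April 2024.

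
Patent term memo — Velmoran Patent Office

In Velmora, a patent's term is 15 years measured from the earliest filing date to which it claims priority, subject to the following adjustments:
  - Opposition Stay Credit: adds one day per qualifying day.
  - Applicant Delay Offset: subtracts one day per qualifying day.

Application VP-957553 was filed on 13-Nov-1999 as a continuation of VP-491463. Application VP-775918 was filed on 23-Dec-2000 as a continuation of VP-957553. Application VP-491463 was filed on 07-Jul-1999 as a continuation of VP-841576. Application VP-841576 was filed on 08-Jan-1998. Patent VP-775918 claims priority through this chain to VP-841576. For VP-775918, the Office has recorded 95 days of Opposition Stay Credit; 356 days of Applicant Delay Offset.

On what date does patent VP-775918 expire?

Earliest priority filing: 8 January 1998.
Base term: 8 January 1998 + 15 years → 8 January 2013.
Opposition Stay Credit: +95 days → 13 April 2013.
Applicant Delay Offset: −356 days → 22 April 2012.

April 22, 2012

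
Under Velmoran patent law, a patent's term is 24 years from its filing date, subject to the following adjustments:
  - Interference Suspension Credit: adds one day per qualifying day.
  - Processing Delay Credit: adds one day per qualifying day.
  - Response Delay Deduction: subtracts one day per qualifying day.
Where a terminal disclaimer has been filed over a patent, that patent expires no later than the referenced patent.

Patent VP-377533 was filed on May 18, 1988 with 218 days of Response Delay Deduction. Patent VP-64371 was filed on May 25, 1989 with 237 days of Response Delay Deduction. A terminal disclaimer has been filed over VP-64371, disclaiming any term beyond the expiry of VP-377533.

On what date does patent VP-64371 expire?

October 13, 2011

Natural term of VP-64371:
  Base: filing + 24 years → 25 May 2013.
  Response Delay Deduction: −237 days → 30 September 2012.
Expiry of referenced patent VP-377533:
  Base: filing + 24 years → 18 May 2012.
  Response Delay Deduction: −218 days → 13 October 2011.
Terminal disclaimer: VP-64371 expires on the earlier of 30 September 2012 and 13 October 2011.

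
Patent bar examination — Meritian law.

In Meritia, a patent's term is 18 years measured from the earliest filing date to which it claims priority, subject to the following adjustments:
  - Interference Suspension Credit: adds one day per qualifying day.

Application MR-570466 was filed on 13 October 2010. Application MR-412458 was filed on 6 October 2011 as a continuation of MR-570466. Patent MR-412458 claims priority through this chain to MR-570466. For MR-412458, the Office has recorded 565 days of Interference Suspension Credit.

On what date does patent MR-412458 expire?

May 1, 2030

Earliest priority filing: 13 October 2010.
Base term: 13 October 2010 + 18 years → 13 October 2028.
Interference Suspension Credit: +565 days → 1 May 2030.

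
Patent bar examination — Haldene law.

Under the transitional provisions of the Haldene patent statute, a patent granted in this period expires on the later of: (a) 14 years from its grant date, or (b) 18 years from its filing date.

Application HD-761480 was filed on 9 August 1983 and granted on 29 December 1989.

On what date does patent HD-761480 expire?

(a) grant + 14 years → 29 December 2003.
(b) filing + 18 years → 9 August 2001.
Later of the two: 29 December 2003.

2003-12-29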